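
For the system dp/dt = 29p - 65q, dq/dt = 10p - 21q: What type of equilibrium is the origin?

A = [[29,-65],[10,-21]]; det(A-λI) = λ^2 - 8λ + 41.
λ = 4 ± 5i: positive real part.

unstable spiral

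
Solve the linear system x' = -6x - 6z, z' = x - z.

x(t) = -3C_1e^(-4t) + 2C_2e^(-3t), z(t) = C_1e^(-4t) - C_2e^(-3t)

Coefficient matrix A = [[-6, -6], [1, -1]].
Characteristic polynomial det(A - λI) = λ^2 + 7λ + 12 = 0.
Eigenvalues λ = -4, -3.
For λ=-4: (A-λI) row 1 is [-2, -6], so an eigenvector is (-3, 1).
For λ=-3: (A-λI) row 1 is [-3, -6], so an eigenvector is (2, -1).
General solution: C_1e^(-4t)(-3,1) + C_2e^(-3t)(2,-1).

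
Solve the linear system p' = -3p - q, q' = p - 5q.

Coefficient matrix A = [[-3, -1], [1, -5]].
Characteristic polynomial det(A - λI) = λ^2 + 8λ + 16 = 0.
Single eigenvalue λ = -4 with algebraic multiplicity 2.
Eigenvector v = (-1,-1); generalized eigenvector w with (A-λI)w=v is (-3,-2).
General solution: e^(-4t)[c_1·v + c_2·(t·v + w)].

p(t) = -c_1e^(-4t) - c_2te^(-4t) - 3c_2e^(-4t), q(t) = -c_1e^(-4t) - c_2te^(-4t) - 2c_2e^(-4t)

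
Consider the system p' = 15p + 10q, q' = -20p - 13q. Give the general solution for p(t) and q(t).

Coefficient matrix A = [[15, 10], [-20, -13]].
Characteristic polynomial det(A - λI) = λ^2 - 2λ + 5 = 0.
Eigenvalues λ = 1 ± 2i (complex conjugate pair).
For λ=1+2i: an eigenvector is (2,-3) - i(-1,1) = (2 + i, -3 - i).
A real fundamental pair from Re and Im of e^((1+2i)t)v: X_1 = e^(t)(cos(2t)·(2,-3) + sin(2t)·(-1,1)), X_2 = e^(t)(sin(2t)·(2,-3) - cos(2t)·(-1,1)).
General solution: K_1X_1 + K_2X_2.

p(t) = -K_1e^(t)sin(2t) + 2K_1e^(t)cos(2t) + 2K_2e^(t)sin(2t) + K_2e^(t)cos(2t), q(t) = K_1e^(t)sin(2t) - 3K_1e^(t)cos(2t) - 3K_2e^(t)sin(2t) - K_2e^(t)cos(2t)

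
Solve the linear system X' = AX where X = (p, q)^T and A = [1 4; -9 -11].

Coefficient matrix A = [[1, 4], [-9, -11]].
Characteristic polynomial det(A - λI) = λ^2 + 10λ + 25 = 0.
Single eigenvalue λ = -5 with algebraic multiplicity 2.
Eigenvector v = (-2,3); generalized eigenvector w with (A-λI)w=v is (-1,1).
General solution: e^(-5t)[C_1·v + C_2·(t·v + w)].

p(t) = -2C_1e^(-5t) - 2C_2te^(-5t) - C_2e^(-5t), q(t) = 3C_1e^(-5t) + 3C_2te^(-5t) + C_2e^(-5t)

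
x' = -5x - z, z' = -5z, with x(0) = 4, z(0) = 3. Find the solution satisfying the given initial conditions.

Coefficient matrix A = [[-5, -1], [0, -5]].
Characteristic polynomial det(A - λI) = λ^2 + 10λ + 25 = 0.
Single eigenvalue λ = -5 with algebraic multiplicity 2.
Eigenvector v = (1,0); generalized eigenvector w with (A-λI)w=v is (1,-1).
General solution: e^(-5t)[c_1·v + c_2·(t·v + w)].
Applying x(0)=4, z(0)=3 gives c_1=7, c_2=-3.

x(t) = -3te^(-5t) + 4e^(-5t), z(t) = 3e^(-5t)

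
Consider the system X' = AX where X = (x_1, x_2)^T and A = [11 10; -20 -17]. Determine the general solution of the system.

x_1(t) = 2c_1e^(-3t)sin(2t) + c_1e^(-3t)cos(2t) + c_2e^(-3t)sin(2t) - 2c_2e^(-3t)cos(2t), x_2(t) = -3c_1e^(-3t)sin(2t) - c_1e^(-3t)cos(2t) - c_2e^(-3t)sin(2t) + 3c_2e^(-3t)cos(2t)

Coefficient matrix A = [[11, 10], [-20, -17]].
Characteristic polynomial det(A - λI) = λ^2 + 6λ + 13 = 0.
Eigenvalues λ = -3 ± 2i (complex conjugate pair).
For λ=-3+2i: an eigenvector is (1,-1) - i(2,-3) = (1 - 2i, -1 + 3i).
A real fundamental pair from Re and Im of e^((-3+2i)t)v: X_1 = e^(-3t)(cos(2t)·(1,-1) + sin(2t)·(2,-3)), X_2 = e^(-3t)(sin(2t)·(1,-1) - cos(2t)·(2,-3)).
General solution: c_1X_1 + c_2X_2.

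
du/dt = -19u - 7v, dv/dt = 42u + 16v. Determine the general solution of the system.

Coefficient matrix A = [[-19, -7], [42, 16]].
Characteristic polynomial det(A - λI) = λ^2 + 3λ - 10 = 0.
Eigenvalues λ = -5, 2.
For λ=-5: (A-λI) row 1 is [-14, -7], so an eigenvector is (-1, 2).
For λ=2: (A-λI) row 1 is [-21, -7], so an eigenvector is (1, -3).
General solution: C_1e^(-5t)(-1,2) + C_2e^(2t)(1,-3).

u(t) = -C_1e^(-5t) + C_2e^(2t), v(t) = 2C_1e^(-5t) - 3C_2e^(2t)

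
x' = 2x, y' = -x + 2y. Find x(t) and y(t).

Coefficient matrix A = [[2, 0], [-1, 2]].
Characteristic polynomial det(A - λI) = λ^2 - 4λ + 4 = 0.
Single eigenvalue λ = 2 with algebraic multiplicity 2.
Eigenvector v = (0,-1); generalized eigenvector w with (A-λI)w=v is (1,1).
General solution: e^(2t)[C_1·v + C_2·(t·v + w)].

x(t) = C_2e^(2t), y(t) = -C_1e^(2t) - C_2te^(2t) + C_2e^(2t)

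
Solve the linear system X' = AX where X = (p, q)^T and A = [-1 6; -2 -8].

Coefficient matrix A = [[-1, 6], [-2, -8]].
Characteristic polynomial det(A - λI) = λ^2 + 9λ + 20 = 0.
Eigenvalues λ = -5, -4.
For λ=-5: (A-λI) row 1 is [4, 6], so an eigenvector is (3, -2).
For λ=-4: (A-λI) row 1 is [3, 6], so an eigenvector is (-2, 1).
General solution: C_1e^(-5t)(3,-2) + C_2e^(-4t)(-2,1).

p(t) = 3C_1e^(-5t) - 2C_2e^(-4t), q(t) = -2C_1e^(-5t) + C_2e^(-4t)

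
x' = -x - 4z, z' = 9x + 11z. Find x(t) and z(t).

Coefficient matrix A = [[-1, -4], [9, 11]].
Characteristic polynomial det(A - λI) = λ^2 - 10λ + 25 = 0.
Single eigenvalue λ = 5 with algebraic multiplicity 2.
Eigenvector v = (-2,3); generalized eigenvector w with (A-λI)w=v is (1,-1).
General solution: e^(5t)[C_1·v + C_2·(t·v + w)].

x(t) = -2C_1e^(5t) - 2C_2te^(5t) + C_2e^(5t), z(t) = 3C_1e^(5t) + 3C_2te^(5t) - C_2e^(5t)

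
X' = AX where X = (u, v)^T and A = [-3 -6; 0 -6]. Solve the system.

u(t) = -2c_1e^(-6t) - c_2e^(-3t), v(t) = -c_1e^(-6t)

Coefficient matrix A = [[-3, -6], [0, -6]].
Characteristic polynomial det(A - λI) = λ^2 + 9λ + 18 = 0.
Eigenvalues λ = -6, -3.
For λ=-6: (A-λI) row 1 is [3, -6], so an eigenvector is (-2, -1).
For λ=-3: (A-λI) row 1 is [0, -6], so an eigenvector is (-1, 0).
General solution: c_1e^(-6t)(-2,-1) + c_2e^(-3t)(-1,0).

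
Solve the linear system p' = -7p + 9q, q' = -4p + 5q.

p(t) = 3C_1e^(-t) + 3C_2te^(-t) - 2C_2e^(-t), q(t) = 2C_1e^(-t) + 2C_2te^(-t) - C_2e^(-t)

Coefficient matrix A = [[-7, 9], [-4, 5]].
Characteristic polynomial det(A - λI) = λ^2 + 2λ + 1 = 0.
Single eigenvalue λ = -1 with algebraic multiplicity 2.
Eigenvector v = (3,2); generalized eigenvector w with (A-λI)w=v is (-2,-1).
General solution: e^(-t)[C_1·v + C_2·(t·v + w)].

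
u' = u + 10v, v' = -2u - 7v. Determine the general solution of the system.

Coefficient matrix A = [[1, 10], [-2, -7]].
Characteristic polynomial det(A - λI) = λ^2 + 6λ + 13 = 0.
Eigenvalues λ = -3 ± 2i (complex conjugate pair).
For λ=-3+2i: an eigenvector is (-1,0) - i(-2,1) = (-1 + 2i, 0 - i).
A real fundamental pair from Re and Im of e^((-3+2i)t)v: X_1 = e^(-3t)(cos(2t)·(-1,0) + sin(2t)·(-2,1)), X_2 = e^(-3t)(sin(2t)·(-1,0) - cos(2t)·(-2,1)).
General solution: C_1X_1 + C_2X_2.

u(t) = -2C_1e^(-3t)sin(2t) - C_1e^(-3t)cos(2t) - C_2e^(-3t)sin(2t) + 2C_2e^(-3t)cos(2t), v(t) = C_1e^(-3t)sin(2t) - C_2e^(-3t)cos(2t)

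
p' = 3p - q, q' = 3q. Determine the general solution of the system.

p(t) = K_1e^(3t) + K_2te^(3t) - 3K_2e^(3t), q(t) = -K_2e^(3t)

Coefficient matrix A = [[3, -1], [0, 3]].
Characteristic polynomial det(A - λI) = λ^2 - 6λ + 9 = 0.
Single eigenvalue λ = 3 with algebraic multiplicity 2.
Eigenvector v = (1,0); generalized eigenvector w with (A-λI)w=v is (-3,-1).
General solution: e^(3t)[K_1·v + K_2·(t·v + w)].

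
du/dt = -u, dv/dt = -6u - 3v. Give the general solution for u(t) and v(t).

u(t) = c_1e^(-t), v(t) = -3c_1e^(-t) - c_2e^(-3t)

Coefficient matrix A = [[-1, 0], [-6, -3]].
Characteristic polynomial det(A - λI) = λ^2 + 4λ + 3 = 0.
Eigenvalues λ = -1, -3.
For λ=-1: (A-λI) row 2 is [-6, -2], so an eigenvector is (1, -3).
For λ=-3: (A-λI) row 1 is [2, 0], so an eigenvector is (0, -1).
General solution: c_1e^(-t)(1,-3) + c_2e^(-3t)(0,-1).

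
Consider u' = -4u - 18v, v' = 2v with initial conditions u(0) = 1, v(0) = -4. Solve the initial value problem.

Coefficient matrix A = [[-4, -18], [0, 2]].
Characteristic polynomial det(A - λI) = λ^2 + 2λ - 8 = 0.
Eigenvalues λ = -4, 2.
For λ=-4: (A-λI) row 1 is [0, -18], so an eigenvector is (-1, 0).
For λ=2: (A-λI) row 1 is [-6, -18], so an eigenvector is (-3, 1).
General solution: K_1e^(-4t)(-1,0) + K_2e^(2t)(-3,1).
Applying u(0)=1, v(0)=-4 gives K_1=11, K_2=-4.

u(t) = 12e^(2t) - 11e^(-4t), v(t) = -4e^(2t)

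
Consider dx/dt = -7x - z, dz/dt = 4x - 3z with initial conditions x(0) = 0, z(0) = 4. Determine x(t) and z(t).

x(t) = -4te^(-5t), z(t) = 8te^(-5t) + 4e^(-5t)

Coefficient matrix A = [[-7, -1], [4, -3]].
Characteristic polynomial det(A - λI) = λ^2 + 10λ + 25 = 0.
Single eigenvalue λ = -5 with algebraic multiplicity 2.
Eigenvector v = (-1,2); generalized eigenvector w with (A-λI)w=v is (0,1).
General solution: e^(-5t)[C_1·v + C_2·(t·v + w)].
Applying x(0)=0, z(0)=4 gives C_1=0, C_2=4.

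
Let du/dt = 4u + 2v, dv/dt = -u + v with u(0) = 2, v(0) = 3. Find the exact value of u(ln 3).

198

A = [[4,2],[-1,1]]; eigenvalues λ = 2, 3.
Eigenvectors: (-1,1) for λ=2, (-2,1) for λ=3.
From the initial condition, c_1 = 8, c_2 = -5.
u(ln 3) = (8)(3^2)(-1) + (-5)(3^3)(-2) = 198.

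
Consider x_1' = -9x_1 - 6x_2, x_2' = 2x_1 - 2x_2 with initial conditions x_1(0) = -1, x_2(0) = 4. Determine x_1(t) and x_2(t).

Coefficient matrix A = [[-9, -6], [2, -2]].
Characteristic polynomial det(A - λI) = λ^2 + 11λ + 30 = 0.
Eigenvalues λ = -6, -5.
For λ=-6: (A-λI) row 1 is [-3, -6], so an eigenvector is (2, -1).
For λ=-5: (A-λI) row 1 is [-4, -6], so an eigenvector is (3, -2).
General solution: c_1e^(-6t)(2,-1) + c_2e^(-5t)(3,-2).
Applying x_1(0)=-1, x_2(0)=4 gives c_1=10, c_2=-7.

x_1(t) = -21e^(-5t) + 20e^(-6t), x_2(t) = 14e^(-5t) - 10e^(-6t)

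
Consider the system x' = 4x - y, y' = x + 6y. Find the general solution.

Coefficient matrix A = [[4, -1], [1, 6]].
Characteristic polynomial det(A - λI) = λ^2 - 10λ + 25 = 0.
Single eigenvalue λ = 5 with algebraic multiplicity 2.
Eigenvector v = (-1,1); generalized eigenvector w with (A-λI)w=v is (0,1).
General solution: e^(5t)[K_1·v + K_2·(t·v + w)].

x(t) = -K_1e^(5t) - K_2te^(5t), y(t) = K_1e^(5t) + K_2te^(5t) + K_2e^(5t)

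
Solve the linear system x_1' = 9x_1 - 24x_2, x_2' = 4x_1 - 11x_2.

x_1(t) = -2K_1e^(-3t) + 3K_2e^(t), x_2(t) = -K_1e^(-3t) + K_2e^(t)

Coefficient matrix A = [[9, -24], [4, -11]].
Characteristic polynomial det(A - λI) = λ^2 + 2λ - 3 = 0.
Eigenvalues λ = -3, 1.
For λ=-3: (A-λI) row 1 is [12, -24], so an eigenvector is (-2, -1).
For λ=1: (A-λI) row 1 is [8, -24], so an eigenvector is (3, 1).
General solution: K_1e^(-3t)(-2,-1) + K_2e^(t)(3,1).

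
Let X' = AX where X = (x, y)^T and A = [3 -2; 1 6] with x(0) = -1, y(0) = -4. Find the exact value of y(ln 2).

-208

A = [[3,-2],[1,6]]; eigenvalues λ = 5, 4.
Eigenvectors: (1,-1) for λ=5, (-2,1) for λ=4.
From the initial condition, c_1 = 9, c_2 = 5.
y(ln 2) = (9)(2^5)(-1) + (5)(2^4)(1) = -208.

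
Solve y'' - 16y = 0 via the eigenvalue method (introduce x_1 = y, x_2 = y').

Let x_1 = y, x_2 = y'. Then x_1' = x_2 and x_2' = 16x_1.
A = [[0,1],[16,0]]; det(A-λI) = λ^2 - 16.
Eigenvalues λ = 4, -4 with eigenvectors (1,4), (1,-4).

y(t) = C_1e^(4t) + C_2e^(-4t)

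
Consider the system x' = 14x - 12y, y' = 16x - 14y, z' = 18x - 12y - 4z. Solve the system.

Coefficient matrix A = [[14, -12, 0], [16, -14, 0], [18, -12, -4]].
det(A - λI) = 0 gives eigenvalues λ = -2, -4, 2.
For λ=-2: eigenvector (-3,-4,-3).
For λ=-4: eigenvector (0,0,1).
For λ=2: eigenvector (1,1,1).
General solution: c_1e^(-2t)(-3,-4,-3) + c_2e^(-4t)(0,0,1) + c_3e^(2t)(1,1,1).

x(t) = -3c_1e^(-2t) + c_3e^(2t), y(t) = -4c_1e^(-2t) + c_3e^(2t), z(t) = -3c_1e^(-2t) + c_2e^(-4t) + c_3e^(2t)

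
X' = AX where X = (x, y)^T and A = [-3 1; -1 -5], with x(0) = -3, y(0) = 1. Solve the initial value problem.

Coefficient matrix A = [[-3, 1], [-1, -5]].
Characteristic polynomial det(A - λI) = λ^2 + 8λ + 16 = 0.
Single eigenvalue λ = -4 with algebraic multiplicity 2.
Eigenvector v = (-1,1); generalized eigenvector w with (A-λI)w=v is (-2,1).
General solution: e^(-4t)[C_1·v + C_2·(t·v + w)].
Applying x(0)=-3, y(0)=1 gives C_1=-1, C_2=2.

x(t) = -2te^(-4t) - 3e^(-4t), y(t) = 2te^(-4t) + e^(-4t)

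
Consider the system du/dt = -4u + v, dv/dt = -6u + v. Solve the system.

u(t) = c_1e^(-t) + c_2e^(-2t), v(t) = 3c_1e^(-t) + 2c_2e^(-2t)

Coefficient matrix A = [[-4, 1], [-6, 1]].
Characteristic polynomial det(A - λI) = λ^2 + 3λ + 2 = 0.
Eigenvalues λ = -1, -2.
For λ=-1: (A-λI) row 1 is [-3, 1], so an eigenvector is (1, 3).
For λ=-2: (A-λI) row 1 is [-2, 1], so an eigenvector is (1, 2).
General solution: c_1e^(-t)(1,3) + c_2e^(-2t)(1,2).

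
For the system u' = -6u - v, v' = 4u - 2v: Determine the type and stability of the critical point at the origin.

stable improper node

A = [[-6,-1],[4,-2]]; det(A-λI) = λ^2 + 8λ + 16.
repeated λ = -4 with a single eigenvector.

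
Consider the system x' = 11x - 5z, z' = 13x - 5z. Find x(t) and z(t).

Coefficient matrix A = [[11, -5], [13, -5]].
Characteristic polynomial det(A - λI) = λ^2 - 6λ + 10 = 0.
Eigenvalues λ = 3 ± i (complex conjugate pair).
For λ=3+i: an eigenvector is (-2,-3) - i(-1,-2) = (-2 + i, -3 + 2i).
A real fundamental pair from Re and Im of e^((3+i)t)v: X_1 = e^(3t)(cos(t)·(-2,-3) + sin(t)·(-1,-2)), X_2 = e^(3t)(sin(t)·(-2,-3) - cos(t)·(-1,-2)).
General solution: C_1X_1 + C_2X_2.

x(t) = -C_1e^(3t)sin(t) - 2C_1e^(3t)cos(t) - 2C_2e^(3t)sin(t) + C_2e^(3t)cos(t), z(t) = -2C_1e^(3t)sin(t) - 3C_1e^(3t)cos(t) - 3C_2e^(3t)sin(t) + 2C_2e^(3t)cos(t)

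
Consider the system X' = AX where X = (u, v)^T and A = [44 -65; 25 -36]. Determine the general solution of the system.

Coefficient matrix A = [[44, -65], [25, -36]].
Characteristic polynomial det(A - λI) = λ^2 - 8λ + 41 = 0.
Eigenvalues λ = 4 ± 5i (complex conjugate pair).
For λ=4+5i: an eigenvector is (3,2) - i(-2,-1) = (3 + 2i, 2 + i).
A real fundamental pair from Re and Im of e^((4+5i)t)v: X_1 = e^(4t)(cos(5t)·(3,2) + sin(5t)·(-2,-1)), X_2 = e^(4t)(sin(5t)·(3,2) - cos(5t)·(-2,-1)).
General solution: K_1X_1 + K_2X_2.

u(t) = -2K_1e^(4t)sin(5t) + 3K_1e^(4t)cos(5t) + 3K_2e^(4t)sin(5t) + 2K_2e^(4t)cos(5t), v(t) = -K_1e^(4t)sin(5t) + 2K_1e^(4t)cos(5t) + 2K_2e^(4t)sin(5t) + K_2e^(4t)cos(5t)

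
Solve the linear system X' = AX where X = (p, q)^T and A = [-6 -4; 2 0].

Coefficient matrix A = [[-6, -4], [2, 0]].
Characteristic polynomial det(A - λI) = λ^2 + 6λ + 8 = 0.
Eigenvalues λ = -4, -2.
For λ=-4: (A-λI) row 1 is [-2, -4], so an eigenvector is (2, -1).
For λ=-2: (A-λI) row 1 is [-4, -4], so an eigenvector is (-1, 1).
General solution: C_1e^(-4t)(2,-1) + C_2e^(-2t)(-1,1).

p(t) = 2C_1e^(-4t) - C_2e^(-2t), q(t) = -C_1e^(-4t) + C_2e^(-2t)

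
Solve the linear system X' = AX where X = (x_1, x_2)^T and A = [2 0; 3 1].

x_1(t) = C_1e^(2t), x_2(t) = 3C_1e^(2t) + C_2e^(t)

Coefficient matrix A = [[2, 0], [3, 1]].
Characteristic polynomial det(A - λI) = λ^2 - 3λ + 2 = 0.
Eigenvalues λ = 2, 1.
For λ=2: (A-λI) row 2 is [3, -1], so an eigenvector is (1, 3).
For λ=1: (A-λI) row 1 is [1, 0], so an eigenvector is (0, 1).
General solution: C_1e^(2t)(1,3) + C_2e^(t)(0,1).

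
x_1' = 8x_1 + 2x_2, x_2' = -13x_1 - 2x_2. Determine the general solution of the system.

Coefficient matrix A = [[8, 2], [-13, -2]].
Characteristic polynomial det(A - λI) = λ^2 - 6λ + 10 = 0.
Eigenvalues λ = 3 ± i (complex conjugate pair).
For λ=3+i: an eigenvector is (-1,2) - i(-1,3) = (-1 + i, 2 - 3i).
A real fundamental pair from Re and Im of e^((3+i)t)v: X_1 = e^(3t)(cos(t)·(-1,2) + sin(t)·(-1,3)), X_2 = e^(3t)(sin(t)·(-1,2) - cos(t)·(-1,3)).
General solution: c_1X_1 + c_2X_2.

x_1(t) = -c_1e^(3t)sin(t) - c_1e^(3t)cos(t) - c_2e^(3t)sin(t) + c_2e^(3t)cos(t), x_2(t) = 3c_1e^(3t)sin(t) + 2c_1e^(3t)cos(t) + 2c_2e^(3t)sin(t) - 3c_2e^(3t)cos(t)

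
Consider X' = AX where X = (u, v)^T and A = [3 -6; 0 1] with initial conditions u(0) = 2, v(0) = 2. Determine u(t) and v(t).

Coefficient matrix A = [[3, -6], [0, 1]].
Characteristic polynomial det(A - λI) = λ^2 - 4λ + 3 = 0.
Eigenvalues λ = 1, 3.
For λ=1: (A-λI) row 1 is [2, -6], so an eigenvector is (3, 1).
For λ=3: (A-λI) row 1 is [0, -6], so an eigenvector is (-1, 0).
General solution: c_1e^(t)(3,1) + c_2e^(3t)(-1,0).
Applying u(0)=2, v(0)=2 gives c_1=2, c_2=4.

u(t) = -4e^(3t) + 6e^(t), v(t) = 2e^(t)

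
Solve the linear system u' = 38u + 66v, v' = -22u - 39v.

u(t) = 3c_1e^(-6t) - 2c_2e^(5t), v(t) = -2c_1e^(-6t) + c_2e^(5t)

Coefficient matrix A = [[38, 66], [-22, -39]].
Characteristic polynomial det(A - λI) = λ^2 + λ - 30 = 0.
Eigenvalues λ = -6, 5.
For λ=-6: (A-λI) row 1 is [44, 66], so an eigenvector is (3, -2).
For λ=5: (A-λI) row 1 is [33, 66], so an eigenvector is (-2, 1).
General solution: c_1e^(-6t)(3,-2) + c_2e^(5t)(-2,1).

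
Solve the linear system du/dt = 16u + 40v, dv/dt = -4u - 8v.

Coefficient matrix A = [[16, 40], [-4, -8]].
Characteristic polynomial det(A - λI) = λ^2 - 8λ + 32 = 0.
Eigenvalues λ = 4 ± 4i (complex conjugate pair).
For λ=4+4i: an eigenvector is (-3,1) - i(1,0) = (-3 - i, 1).
A real fundamental pair from Re and Im of e^((4+4i)t)v: X_1 = e^(4t)(cos(4t)·(-3,1) + sin(4t)·(1,0)), X_2 = e^(4t)(sin(4t)·(-3,1) - cos(4t)·(1,0)).
General solution: c_1X_1 + c_2X_2.

u(t) = c_1e^(4t)sin(4t) - 3c_1e^(4t)cos(4t) - 3c_2e^(4t)sin(4t) - c_2e^(4t)cos(4t), v(t) = c_1e^(4t)cos(4t) + c_2e^(4t)sin(4t)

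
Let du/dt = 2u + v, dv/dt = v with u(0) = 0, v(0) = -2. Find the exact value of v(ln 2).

-4

A = [[2,1],[0,1]]; eigenvalues λ = 2, 1.
Eigenvectors: (1,0) for λ=2, (-1,1) for λ=1.
From the initial condition, c_1 = -2, c_2 = -2.
v(ln 2) = (-2)(2^2)(0) + (-2)(2^1)(1) = -4.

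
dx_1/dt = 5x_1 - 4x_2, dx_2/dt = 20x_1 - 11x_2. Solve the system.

Coefficient matrix A = [[5, -4], [20, -11]].
Characteristic polynomial det(A - λI) = λ^2 + 6λ + 25 = 0.
Eigenvalues λ = -3 ± 4i (complex conjugate pair).
For λ=-3+4i: an eigenvector is (-1,-2) - i(0,-1) = (-1, -2 + i).
A real fundamental pair from Re and Im of e^((-3+4i)t)v: X_1 = e^(-3t)(cos(4t)·(-1,-2) + sin(4t)·(0,-1)), X_2 = e^(-3t)(sin(4t)·(-1,-2) - cos(4t)·(0,-1)).
General solution: C_1X_1 + C_2X_2.

x_1(t) = -C_1e^(-3t)cos(4t) - C_2e^(-3t)sin(4t), x_2(t) = -C_1e^(-3t)sin(4t) - 2C_1e^(-3t)cos(4t) - 2C_2e^(-3t)sin(4t) + C_2e^(-3t)cos(4t)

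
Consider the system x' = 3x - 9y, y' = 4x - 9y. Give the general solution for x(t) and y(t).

x(t) = -3C_1e^(-3t) - 3C_2te^(-3t) - 2C_2e^(-3t), y(t) = -2C_1e^(-3t) - 2C_2te^(-3t) - C_2e^(-3t)

Coefficient matrix A = [[3, -9], [4, -9]].
Characteristic polynomial det(A - λI) = λ^2 + 6λ + 9 = 0.
Single eigenvalue λ = -3 with algebraic multiplicity 2.
Eigenvector v = (-3,-2); generalized eigenvector w with (A-λI)w=v is (-2,-1).
General solution: e^(-3t)[C_1·v + C_2·(t·v + w)].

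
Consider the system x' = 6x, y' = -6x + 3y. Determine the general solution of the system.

Coefficient matrix A = [[6, 0], [-6, 3]].
Characteristic polynomial det(A - λI) = λ^2 - 9λ + 18 = 0.
Eigenvalues λ = 6, 3.
For λ=6: (A-λI) row 2 is [-6, -3], so an eigenvector is (-1, 2).
For λ=3: (A-λI) row 1 is [3, 0], so an eigenvector is (0, 1).
General solution: K_1e^(6t)(-1,2) + K_2e^(3t)(0,1).

x(t) = -K_1e^(6t), y(t) = 2K_1e^(6t) + K_2e^(3t)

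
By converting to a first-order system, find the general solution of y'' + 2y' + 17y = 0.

y(t) = C_1e^(-t)cos(4t) + C_2e^(-t)sin(4t)

Let x_1 = y, x_2 = y'. Then x_1' = x_2 and x_2' = -17x_1 - 2x_2.
A = [[0,1],[-17,-2]]; det(A-λI) = λ^2 + 2λ + 17.
Eigenvalues λ = -1 ± 4i.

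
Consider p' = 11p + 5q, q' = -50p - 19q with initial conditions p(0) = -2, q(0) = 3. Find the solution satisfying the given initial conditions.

Coefficient matrix A = [[11, 5], [-50, -19]].
Characteristic polynomial det(A - λI) = λ^2 + 8λ + 41 = 0.
Eigenvalues λ = -4 ± 5i (complex conjugate pair).
For λ=-4+5i: an eigenvector is (-1,3) - i(0,1) = (-1, 3 - i).
A real fundamental pair from Re and Im of e^((-4+5i)t)v: X_1 = e^(-4t)(cos(5t)·(-1,3) + sin(5t)·(0,1)), X_2 = e^(-4t)(sin(5t)·(-1,3) - cos(5t)·(0,1)).
General solution: c_1X_1 + c_2X_2.
Applying p(0)=-2, q(0)=3 gives c_1=2, c_2=3.

p(t) = -3e^(-4t)sin(5t) - 2e^(-4t)cos(5t), q(t) = 11e^(-4t)sin(5t) + 3e^(-4t)cos(5t)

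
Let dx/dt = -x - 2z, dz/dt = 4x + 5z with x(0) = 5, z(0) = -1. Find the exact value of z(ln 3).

A = [[-1,-2],[4,5]]; eigenvalues λ = 3, 1.
Eigenvectors: (-1,2) for λ=3, (1,-1) for λ=1.
From the initial condition, c_1 = 4, c_2 = 9.
z(ln 3) = (4)(3^3)(2) + (9)(3^1)(-1) = 189.

189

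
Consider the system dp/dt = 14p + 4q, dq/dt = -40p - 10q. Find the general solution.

p(t) = K_1e^(2t)sin(4t) - K_2e^(2t)cos(4t), q(t) = -3K_1e^(2t)sin(4t) + K_1e^(2t)cos(4t) + K_2e^(2t)sin(4t) + 3K_2e^(2t)cos(4t)

Coefficient matrix A = [[14, 4], [-40, -10]].
Characteristic polynomial det(A - λI) = λ^2 - 4λ + 20 = 0.
Eigenvalues λ = 2 ± 4i (complex conjugate pair).
For λ=2+4i: an eigenvector is (0,1) - i(1,-3) = (0 - i, 1 + 3i).
A real fundamental pair from Re and Im of e^((2+4i)t)v: X_1 = e^(2t)(cos(4t)·(0,1) + sin(4t)·(1,-3)), X_2 = e^(2t)(sin(4t)·(0,1) - cos(4t)·(1,-3)).
General solution: K_1X_1 + K_2X_2.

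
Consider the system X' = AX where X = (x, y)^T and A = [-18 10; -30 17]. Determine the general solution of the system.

x(t) = -2c_1e^(-3t) + c_2e^(2t), y(t) = -3c_1e^(-3t) + 2c_2e^(2t)

Coefficient matrix A = [[-18, 10], [-30, 17]].
Characteristic polynomial det(A - λI) = λ^2 + λ - 6 = 0.
Eigenvalues λ = -3, 2.
For λ=-3: (A-λI) row 1 is [-15, 10], so an eigenvector is (-2, -3).
For λ=2: (A-λI) row 1 is [-20, 10], so an eigenvector is (1, 2).
General solution: c_1e^(-3t)(-2,-3) + c_2e^(2t)(1,2).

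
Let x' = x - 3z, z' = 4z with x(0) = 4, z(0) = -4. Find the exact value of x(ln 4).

1024

A = [[1,-3],[0,4]]; eigenvalues λ = 1, 4.
Eigenvectors: (1,0) for λ=1, (-1,1) for λ=4.
From the initial condition, c_1 = 0, c_2 = -4.
x(ln 4) = (0)(4^1)(1) + (-4)(4^4)(-1) = 1024.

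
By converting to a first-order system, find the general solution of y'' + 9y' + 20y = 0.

Let x_1 = y, x_2 = y'. Then x_1' = x_2 and x_2' = -20x_1 - 9x_2.
A = [[0,1],[-20,-9]]; det(A-λI) = λ^2 + 9λ + 20.
Eigenvalues λ = -5, -4 with eigenvectors (1,-5), (1,-4).

y(t) = C_1e^(-5t) + C_2e^(-4t)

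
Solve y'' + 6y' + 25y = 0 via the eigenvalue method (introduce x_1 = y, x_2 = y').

y(t) = c_1e^(-3t)cos(4t) + c_2e^(-3t)sin(4t)

Let x_1 = y, x_2 = y'. Then x_1' = x_2 and x_2' = -25x_1 - 6x_2.
A = [[0,1],[-25,-6]]; det(A-λI) = λ^2 + 6λ + 25.
Eigenvalues λ = -3 ± 4i.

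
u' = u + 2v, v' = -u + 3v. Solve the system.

Coefficient matrix A = [[1, 2], [-1, 3]].
Characteristic polynomial det(A - λI) = λ^2 - 4λ + 5 = 0.
Eigenvalues λ = 2 ± i (complex conjugate pair).
For λ=2+i: an eigenvector is (1,0) - i(-1,-1) = (1 + i, 0 + i).
A real fundamental pair from Re and Im of e^((2+i)t)v: X_1 = e^(2t)(cos(t)·(1,0) + sin(t)·(-1,-1)), X_2 = e^(2t)(sin(t)·(1,0) - cos(t)·(-1,-1)).
General solution: c_1X_1 + c_2X_2.

u(t) = -c_1e^(2t)sin(t) + c_1e^(2t)cos(t) + c_2e^(2t)sin(t) + c_2e^(2t)cos(t), v(t) = -c_1e^(2t)sin(t) + c_2e^(2t)cos(t)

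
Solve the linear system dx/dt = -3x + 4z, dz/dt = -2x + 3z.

Coefficient matrix A = [[-3, 4], [-2, 3]].
Characteristic polynomial det(A - λI) = λ^2 - 1 = 0.
Eigenvalues λ = -1, 1.
For λ=-1: (A-λI) row 1 is [-2, 4], so an eigenvector is (-2, -1).
For λ=1: (A-λI) row 1 is [-4, 4], so an eigenvector is (-1, -1).
General solution: C_1e^(-t)(-2,-1) + C_2e^(t)(-1,-1).

x(t) = -2C_1e^(-t) - C_2e^(t), z(t) = -C_1e^(-t) - C_2e^(t)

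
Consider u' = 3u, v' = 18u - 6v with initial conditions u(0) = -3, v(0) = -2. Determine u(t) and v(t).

Coefficient matrix A = [[3, 0], [18, -6]].
Characteristic polynomial det(A - λI) = λ^2 + 3λ - 18 = 0.
Eigenvalues λ = -6, 3.
For λ=-6: (A-λI) row 1 is [9, 0], so an eigenvector is (0, -1).
For λ=3: (A-λI) row 2 is [18, -9], so an eigenvector is (-1, -2).
General solution: c_1e^(-6t)(0,-1) + c_2e^(3t)(-1,-2).
Applying u(0)=-3, v(0)=-2 gives c_1=-4, c_2=3.

u(t) = -3e^(3t), v(t) = -6e^(3t) + 4e^(-6t)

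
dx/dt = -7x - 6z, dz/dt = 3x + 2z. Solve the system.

x(t) = 2K_1e^(-4t) + K_2e^(-t), z(t) = -K_1e^(-4t) - K_2e^(-t)

Coefficient matrix A = [[-7, -6], [3, 2]].
Characteristic polynomial det(A - λI) = λ^2 + 5λ + 4 = 0.
Eigenvalues λ = -4, -1.
For λ=-4: (A-λI) row 1 is [-3, -6], so an eigenvector is (2, -1).
For λ=-1: (A-λI) row 1 is [-6, -6], so an eigenvector is (1, -1).
General solution: K_1e^(-4t)(2,-1) + K_2e^(-t)(1,-1).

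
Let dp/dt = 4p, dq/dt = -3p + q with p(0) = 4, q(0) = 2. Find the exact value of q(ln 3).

-306

A = [[4,0],[-3,1]]; eigenvalues λ = 1, 4.
Eigenvectors: (0,-1) for λ=1, (-1,1) for λ=4.
From the initial condition, c_1 = -6, c_2 = -4.
q(ln 3) = (-6)(3^1)(-1) + (-4)(3^4)(1) = -306.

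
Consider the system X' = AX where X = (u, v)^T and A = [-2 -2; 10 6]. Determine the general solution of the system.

Coefficient matrix A = [[-2, -2], [10, 6]].
Characteristic polynomial det(A - λI) = λ^2 - 4λ + 8 = 0.
Eigenvalues λ = 2 ± 2i (complex conjugate pair).
For λ=2+2i: an eigenvector is (1,-2) - i(0,1) = (1, -2 - i).
A real fundamental pair from Re and Im of e^((2+2i)t)v: X_1 = e^(2t)(cos(2t)·(1,-2) + sin(2t)·(0,1)), X_2 = e^(2t)(sin(2t)·(1,-2) - cos(2t)·(0,1)).
General solution: K_1X_1 + K_2X_2.

u(t) = K_1e^(2t)cos(2t) + K_2e^(2t)sin(2t), v(t) = K_1e^(2t)sin(2t) - 2K_1e^(2t)cos(2t) - 2K_2e^(2t)sin(2t) - K_2e^(2t)cos(2t)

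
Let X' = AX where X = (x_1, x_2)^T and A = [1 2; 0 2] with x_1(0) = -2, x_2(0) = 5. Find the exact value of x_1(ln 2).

16

A = [[1,2],[0,2]]; eigenvalues λ = 1, 2.
Eigenvectors: (1,0) for λ=1, (2,1) for λ=2.
From the initial condition, c_1 = -12, c_2 = 5.
x_1(ln 2) = (-12)(2^1)(1) + (5)(2^2)(2) = 16.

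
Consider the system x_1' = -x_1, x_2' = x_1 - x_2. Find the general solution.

Coefficient matrix A = [[-1, 0], [1, -1]].
Characteristic polynomial det(A - λI) = λ^2 + 2λ + 1 = 0.
Single eigenvalue λ = -1 with algebraic multiplicity 2.
Eigenvector v = (0,-1); generalized eigenvector w with (A-λI)w=v is (-1,-3).
General solution: e^(-t)[K_1·v + K_2·(t·v + w)].

x_1(t) = -K_2e^(-t), x_2(t) = -K_1e^(-t) - K_2te^(-t) - 3K_2e^(-t)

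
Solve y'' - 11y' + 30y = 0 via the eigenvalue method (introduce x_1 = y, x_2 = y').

y(t) = K_1e^(5t) + K_2e^(6t)

Let x_1 = y, x_2 = y'. Then x_1' = x_2 and x_2' = -30x_1 + 11x_2.
A = [[0,1],[-30,11]]; det(A-λI) = λ^2 - 11λ + 30.
Eigenvalues λ = 5, 6 with eigenvectors (1,5), (1,6).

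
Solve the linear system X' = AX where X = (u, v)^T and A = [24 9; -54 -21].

u(t) = -C_1e^(6t) - C_2e^(-3t), v(t) = 2C_1e^(6t) + 3C_2e^(-3t)

Coefficient matrix A = [[24, 9], [-54, -21]].
Characteristic polynomial det(A - λI) = λ^2 - 3λ - 18 = 0.
Eigenvalues λ = 6, -3.
For λ=6: (A-λI) row 1 is [18, 9], so an eigenvector is (-1, 2).
For λ=-3: (A-λI) row 1 is [27, 9], so an eigenvector is (-1, 3).
General solution: C_1e^(6t)(-1,2) + C_2e^(-3t)(-1,3).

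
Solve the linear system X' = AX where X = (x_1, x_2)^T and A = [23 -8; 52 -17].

Coefficient matrix A = [[23, -8], [52, -17]].
Characteristic polynomial det(A - λI) = λ^2 - 6λ + 25 = 0.
Eigenvalues λ = 3 ± 4i (complex conjugate pair).
For λ=3+4i: an eigenvector is (-1,-2) - i(-1,-3) = (-1 + i, -2 + 3i).
A real fundamental pair from Re and Im of e^((3+4i)t)v: X_1 = e^(3t)(cos(4t)·(-1,-2) + sin(4t)·(-1,-3)), X_2 = e^(3t)(sin(4t)·(-1,-2) - cos(4t)·(-1,-3)).
General solution: c_1X_1 + c_2X_2.

x_1(t) = -c_1e^(3t)sin(4t) - c_1e^(3t)cos(4t) - c_2e^(3t)sin(4t) + c_2e^(3t)cos(4t), x_2(t) = -3c_1e^(3t)sin(4t) - 2c_1e^(3t)cos(4t) - 2c_2e^(3t)sin(4t) + 3c_2e^(3t)cos(4t)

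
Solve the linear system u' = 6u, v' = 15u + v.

u(t) = K_1e^(6t), v(t) = 3K_1e^(6t) - K_2e^(t)

Coefficient matrix A = [[6, 0], [15, 1]].
Characteristic polynomial det(A - λI) = λ^2 - 7λ + 6 = 0.
Eigenvalues λ = 6, 1.
For λ=6: (A-λI) row 2 is [15, -5], so an eigenvector is (1, 3).
For λ=1: (A-λI) row 1 is [5, 0], so an eigenvector is (0, -1).
General solution: K_1e^(6t)(1,3) + K_2e^(t)(0,-1).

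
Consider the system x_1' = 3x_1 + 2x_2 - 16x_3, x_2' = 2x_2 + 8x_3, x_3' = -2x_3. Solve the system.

Coefficient matrix A = [[3, 2, -16], [0, 2, 8], [0, 0, -2]].
det(A - λI) = 0 gives eigenvalues λ = -2, 2, 3.
For λ=-2: eigenvector (4,-2,1).
For λ=2: eigenvector (-2,1,0).
For λ=3: eigenvector (1,0,0).
General solution: c_1e^(-2t)(4,-2,1) + c_2e^(2t)(-2,1,0) + c_3e^(3t)(1,0,0).

x_1(t) = 4c_1e^(-2t) - 2c_2e^(2t) + c_3e^(3t), x_2(t) = -2c_1e^(-2t) + c_2e^(2t), x_3(t) = c_1e^(-2t)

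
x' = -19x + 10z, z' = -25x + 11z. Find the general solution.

Coefficient matrix A = [[-19, 10], [-25, 11]].
Characteristic polynomial det(A - λI) = λ^2 + 8λ + 41 = 0.
Eigenvalues λ = -4 ± 5i (complex conjugate pair).
For λ=-4+5i: an eigenvector is (1,1) - i(-1,-2) = (1 + i, 1 + 2i).
A real fundamental pair from Re and Im of e^((-4+5i)t)v: X_1 = e^(-4t)(cos(5t)·(1,1) + sin(5t)·(-1,-2)), X_2 = e^(-4t)(sin(5t)·(1,1) - cos(5t)·(-1,-2)).
General solution: K_1X_1 + K_2X_2.

x(t) = -K_1e^(-4t)sin(5t) + K_1e^(-4t)cos(5t) + K_2e^(-4t)sin(5t) + K_2e^(-4t)cos(5t), z(t) = -2K_1e^(-4t)sin(5t) + K_1e^(-4t)cos(5t) + K_2e^(-4t)sin(5t) + 2K_2e^(-4t)cos(5t)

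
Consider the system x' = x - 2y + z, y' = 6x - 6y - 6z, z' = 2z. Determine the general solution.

Coefficient matrix A = [[1, -2, 1], [6, -6, -6], [0, 0, 2]].
det(A - λI) = 0 gives eigenvalues λ = -3, -2, 2.
For λ=-3: eigenvector (1,2,0).
For λ=-2: eigenvector (-2,-3,0).
For λ=2: eigenvector (1,0,1).
General solution: C_1e^(-3t)(1,2,0) + C_2e^(-2t)(-2,-3,0) + C_3e^(2t)(1,0,1).

x(t) = C_1e^(-3t) - 2C_2e^(-2t) + C_3e^(2t), y(t) = 2C_1e^(-3t) - 3C_2e^(-2t), z(t) = C_3e^(2t)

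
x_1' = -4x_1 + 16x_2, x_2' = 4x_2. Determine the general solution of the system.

x_1(t) = 2K_1e^(4t) + K_2e^(-4t), x_2(t) = K_1e^(4t)

Coefficient matrix A = [[-4, 16], [0, 4]].
Characteristic polynomial det(A - λI) = λ^2 - 16 = 0.
Eigenvalues λ = 4, -4.
For λ=4: (A-λI) row 1 is [-8, 16], so an eigenvector is (2, 1).
For λ=-4: (A-λI) row 1 is [0, 16], so an eigenvector is (1, 0).
General solution: K_1e^(4t)(2,1) + K_2e^(-4t)(1,0).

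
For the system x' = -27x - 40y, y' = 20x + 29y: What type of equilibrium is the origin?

unstable spiral

A = [[-27,-40],[20,29]]; det(A-λI) = λ^2 - 2λ + 17.
λ = 1 ± 4i: positive real part.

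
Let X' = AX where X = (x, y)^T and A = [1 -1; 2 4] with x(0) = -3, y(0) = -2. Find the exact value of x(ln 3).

63

A = [[1,-1],[2,4]]; eigenvalues λ = 3, 2.
Eigenvectors: (1,-2) for λ=3, (-1,1) for λ=2.
From the initial condition, c_1 = 5, c_2 = 8.
x(ln 3) = (5)(3^3)(1) + (8)(3^2)(-1) = 63.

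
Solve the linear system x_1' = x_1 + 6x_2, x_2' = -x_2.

x_1(t) = -c_1e^(t) + 3c_2e^(-t), x_2(t) = -c_2e^(-t)

Coefficient matrix A = [[1, 6], [0, -1]].
Characteristic polynomial det(A - λI) = λ^2 - 1 = 0.
Eigenvalues λ = 1, -1.
For λ=1: (A-λI) row 1 is [0, 6], so an eigenvector is (-1, 0).
For λ=-1: (A-λI) row 1 is [2, 6], so an eigenvector is (3, -1).
General solution: c_1e^(t)(-1,0) + c_2e^(-t)(3,-1).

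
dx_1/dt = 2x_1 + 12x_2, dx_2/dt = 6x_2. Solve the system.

Coefficient matrix A = [[2, 12], [0, 6]].
Characteristic polynomial det(A - λI) = λ^2 - 8λ + 12 = 0.
Eigenvalues λ = 2, 6.
For λ=2: (A-λI) row 1 is [0, 12], so an eigenvector is (1, 0).
For λ=6: (A-λI) row 1 is [-4, 12], so an eigenvector is (3, 1).
General solution: K_1e^(2t)(1,0) + K_2e^(6t)(3,1).

x_1(t) = K_1e^(2t) + 3K_2e^(6t), x_2(t) = K_2e^(6t)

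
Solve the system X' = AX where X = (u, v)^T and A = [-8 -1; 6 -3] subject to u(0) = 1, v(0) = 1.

Coefficient matrix A = [[-8, -1], [6, -3]].
Characteristic polynomial det(A - λI) = λ^2 + 11λ + 30 = 0.
Eigenvalues λ = -6, -5.
For λ=-6: (A-λI) row 1 is [-2, -1], so an eigenvector is (1, -2).
For λ=-5: (A-λI) row 1 is [-3, -1], so an eigenvector is (1, -3).
General solution: K_1e^(-6t)(1,-2) + K_2e^(-5t)(1,-3).
Applying u(0)=1, v(0)=1 gives K_1=4, K_2=-3.

u(t) = -3e^(-5t) + 4e^(-6t), v(t) = 9e^(-5t) - 8e^(-6t)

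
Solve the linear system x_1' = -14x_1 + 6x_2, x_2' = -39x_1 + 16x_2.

x_1(t) = -K_1e^(t)sin(3t) - K_1e^(t)cos(3t) - K_2e^(t)sin(3t) + K_2e^(t)cos(3t), x_2(t) = -2K_1e^(t)sin(3t) - 3K_1e^(t)cos(3t) - 3K_2e^(t)sin(3t) + 2K_2e^(t)cos(3t)

Coefficient matrix A = [[-14, 6], [-39, 16]].
Characteristic polynomial det(A - λI) = λ^2 - 2λ + 10 = 0.
Eigenvalues λ = 1 ± 3i (complex conjugate pair).
For λ=1+3i: an eigenvector is (-1,-3) - i(-1,-2) = (-1 + i, -3 + 2i).
A real fundamental pair from Re and Im of e^((1+3i)t)v: X_1 = e^(t)(cos(3t)·(-1,-3) + sin(3t)·(-1,-2)), X_2 = e^(t)(sin(3t)·(-1,-3) - cos(3t)·(-1,-2)).
General solution: K_1X_1 + K_2X_2.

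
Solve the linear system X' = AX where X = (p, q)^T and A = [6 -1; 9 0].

Coefficient matrix A = [[6, -1], [9, 0]].
Characteristic polynomial det(A - λI) = λ^2 - 6λ + 9 = 0.
Single eigenvalue λ = 3 with algebraic multiplicity 2.
Eigenvector v = (-1,-3); generalized eigenvector w with (A-λI)w=v is (-1,-2).
General solution: e^(3t)[K_1·v + K_2·(t·v + w)].

p(t) = -K_1e^(3t) - K_2te^(3t) - K_2e^(3t), q(t) = -3K_1e^(3t) - 3K_2te^(3t) - 2K_2e^(3t)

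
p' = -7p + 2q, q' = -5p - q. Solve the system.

Coefficient matrix A = [[-7, 2], [-5, -1]].
Characteristic polynomial det(A - λI) = λ^2 + 8λ + 17 = 0.
Eigenvalues λ = -4 ± i (complex conjugate pair).
For λ=-4+i: an eigenvector is (1,2) - i(1,1) = (1 - i, 2 - i).
A real fundamental pair from Re and Im of e^((-4+i)t)v: X_1 = e^(-4t)(cos(t)·(1,2) + sin(t)·(1,1)), X_2 = e^(-4t)(sin(t)·(1,2) - cos(t)·(1,1)).
General solution: c_1X_1 + c_2X_2.

p(t) = c_1e^(-4t)sin(t) + c_1e^(-4t)cos(t) + c_2e^(-4t)sin(t) - c_2e^(-4t)cos(t), q(t) = c_1e^(-4t)sin(t) + 2c_1e^(-4t)cos(t) + 2c_2e^(-4t)sin(t) - c_2e^(-4t)cos(t)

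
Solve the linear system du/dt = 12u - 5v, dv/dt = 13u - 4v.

u(t) = K_1e^(4t)sin(t) + 2K_1e^(4t)cos(t) + 2K_2e^(4t)sin(t) - K_2e^(4t)cos(t), v(t) = 2K_1e^(4t)sin(t) + 3K_1e^(4t)cos(t) + 3K_2e^(4t)sin(t) - 2K_2e^(4t)cos(t)

Coefficient matrix A = [[12, -5], [13, -4]].
Characteristic polynomial det(A - λI) = λ^2 - 8λ + 17 = 0.
Eigenvalues λ = 4 ± i (complex conjugate pair).
For λ=4+i: an eigenvector is (2,3) - i(1,2) = (2 - i, 3 - 2i).
A real fundamental pair from Re and Im of e^((4+i)t)v: X_1 = e^(4t)(cos(t)·(2,3) + sin(t)·(1,2)), X_2 = e^(4t)(sin(t)·(2,3) - cos(t)·(1,2)).
General solution: K_1X_1 + K_2X_2.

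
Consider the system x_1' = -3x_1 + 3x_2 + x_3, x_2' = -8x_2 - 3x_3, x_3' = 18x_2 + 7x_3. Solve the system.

x_1(t) = K_2e^(-2t) + K_3e^(-3t), x_2(t) = -K_1e^(t) + K_2e^(-2t), x_3(t) = 3K_1e^(t) - 2K_2e^(-2t)

Coefficient matrix A = [[-3, 3, 1], [0, -8, -3], [0, 18, 7]].
det(A - λI) = 0 gives eigenvalues λ = 1, -2, -3.
For λ=1: eigenvector (0,-1,3).
For λ=-2: eigenvector (1,1,-2).
For λ=-3: eigenvector (1,0,0).
General solution: K_1e^(t)(0,-1,3) + K_2e^(-2t)(1,1,-2) + K_3e^(-3t)(1,0,0).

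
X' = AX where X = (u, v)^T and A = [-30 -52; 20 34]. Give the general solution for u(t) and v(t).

u(t) = 3C_1e^(2t)sin(4t) - 2C_1e^(2t)cos(4t) - 2C_2e^(2t)sin(4t) - 3C_2e^(2t)cos(4t), v(t) = -2C_1e^(2t)sin(4t) + C_1e^(2t)cos(4t) + C_2e^(2t)sin(4t) + 2C_2e^(2t)cos(4t)

Coefficient matrix A = [[-30, -52], [20, 34]].
Characteristic polynomial det(A - λI) = λ^2 - 4λ + 20 = 0.
Eigenvalues λ = 2 ± 4i (complex conjugate pair).
For λ=2+4i: an eigenvector is (-2,1) - i(3,-2) = (-2 - 3i, 1 + 2i).
A real fundamental pair from Re and Im of e^((2+4i)t)v: X_1 = e^(2t)(cos(4t)·(-2,1) + sin(4t)·(3,-2)), X_2 = e^(2t)(sin(4t)·(-2,1) - cos(4t)·(3,-2)).
General solution: C_1X_1 + C_2X_2.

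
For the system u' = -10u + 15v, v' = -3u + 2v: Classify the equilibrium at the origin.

A = [[-10,15],[-3,2]]; det(A-λI) = λ^2 + 8λ + 25.
λ = -4 ± 3i: negative real part.

stable spiral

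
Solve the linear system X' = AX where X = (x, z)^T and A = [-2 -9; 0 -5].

Coefficient matrix A = [[-2, -9], [0, -5]].
Characteristic polynomial det(A - λI) = λ^2 + 7λ + 10 = 0.
Eigenvalues λ = -5, -2.
For λ=-5: (A-λI) row 1 is [3, -9], so an eigenvector is (-3, -1).
For λ=-2: (A-λI) row 1 is [0, -9], so an eigenvector is (-1, 0).
General solution: C_1e^(-5t)(-3,-1) + C_2e^(-2t)(-1,0).

x(t) = -3C_1e^(-5t) - C_2e^(-2t), z(t) = -C_1e^(-5t)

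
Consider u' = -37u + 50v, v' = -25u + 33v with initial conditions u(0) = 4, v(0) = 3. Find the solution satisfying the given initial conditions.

u(t) = 2e^(-2t)sin(5t) + 4e^(-2t)cos(5t), v(t) = e^(-2t)sin(5t) + 3e^(-2t)cos(5t)

Coefficient matrix A = [[-37, 50], [-25, 33]].
Characteristic polynomial det(A - λI) = λ^2 + 4λ + 29 = 0.
Eigenvalues λ = -2 ± 5i (complex conjugate pair).
For λ=-2+5i: an eigenvector is (1,1) - i(3,2) = (1 - 3i, 1 - 2i).
A real fundamental pair from Re and Im of e^((-2+5i)t)v: X_1 = e^(-2t)(cos(5t)·(1,1) + sin(5t)·(3,2)), X_2 = e^(-2t)(sin(5t)·(1,1) - cos(5t)·(3,2)).
General solution: c_1X_1 + c_2X_2.
Applying u(0)=4, v(0)=3 gives c_1=1, c_2=-1.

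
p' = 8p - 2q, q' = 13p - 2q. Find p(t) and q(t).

Coefficient matrix A = [[8, -2], [13, -2]].
Characteristic polynomial det(A - λI) = λ^2 - 6λ + 10 = 0.
Eigenvalues λ = 3 ± i (complex conjugate pair).
For λ=3+i: an eigenvector is (-1,-2) - i(-1,-3) = (-1 + i, -2 + 3i).
A real fundamental pair from Re and Im of e^((3+i)t)v: X_1 = e^(3t)(cos(t)·(-1,-2) + sin(t)·(-1,-3)), X_2 = e^(3t)(sin(t)·(-1,-2) - cos(t)·(-1,-3)).
General solution: c_1X_1 + c_2X_2.

p(t) = -c_1e^(3t)sin(t) - c_1e^(3t)cos(t) - c_2e^(3t)sin(t) + c_2e^(3t)cos(t), q(t) = -3c_1e^(3t)sin(t) - 2c_1e^(3t)cos(t) - 2c_2e^(3t)sin(t) + 3c_2e^(3t)cos(t)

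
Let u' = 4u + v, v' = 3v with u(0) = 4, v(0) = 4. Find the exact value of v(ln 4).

256

A = [[4,1],[0,3]]; eigenvalues λ = 3, 4.
Eigenvectors: (-1,1) for λ=3, (1,0) for λ=4.
From the initial condition, c_1 = 4, c_2 = 8.
v(ln 4) = (4)(4^3)(1) + (8)(4^4)(0) = 256.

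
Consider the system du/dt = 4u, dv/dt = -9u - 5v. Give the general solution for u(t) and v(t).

Coefficient matrix A = [[4, 0], [-9, -5]].
Characteristic polynomial det(A - λI) = λ^2 + λ - 20 = 0.
Eigenvalues λ = 4, -5.
For λ=4: (A-λI) row 2 is [-9, -9], so an eigenvector is (1, -1).
For λ=-5: (A-λI) row 1 is [9, 0], so an eigenvector is (0, 1).
General solution: C_1e^(4t)(1,-1) + C_2e^(-5t)(0,1).

u(t) = C_1e^(4t), v(t) = -C_1e^(4t) + C_2e^(-5t)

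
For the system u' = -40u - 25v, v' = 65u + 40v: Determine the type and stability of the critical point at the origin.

center

A = [[-40,-25],[65,40]]; det(A-λI) = λ^2 + 25.
λ = 0 ± 5i: zero real part.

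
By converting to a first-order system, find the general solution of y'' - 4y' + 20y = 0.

y(t) = c_1e^(2t)cos(4t) + c_2e^(2t)sin(4t)

Let x_1 = y, x_2 = y'. Then x_1' = x_2 and x_2' = -20x_1 + 4x_2.
A = [[0,1],[-20,4]]; det(A-λI) = λ^2 - 4λ + 20.
Eigenvalues λ = 2 ± 4i.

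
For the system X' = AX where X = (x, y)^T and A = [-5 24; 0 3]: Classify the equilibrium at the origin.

saddle

A = [[-5,24],[0,3]]; det(A-λI) = λ^2 + 2λ - 15.
λ = 3, -5: opposite signs.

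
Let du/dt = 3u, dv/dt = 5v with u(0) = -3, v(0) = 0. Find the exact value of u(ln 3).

A = [[3,0],[0,5]]; eigenvalues λ = 5, 3.
Eigenvectors: (0,1) for λ=5, (-1,0) for λ=3.
From the initial condition, c_1 = 0, c_2 = 3.
u(ln 3) = (0)(3^5)(0) + (3)(3^3)(-1) = -81.

-81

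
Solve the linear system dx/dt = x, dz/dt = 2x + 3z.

Coefficient matrix A = [[1, 0], [2, 3]].
Characteristic polynomial det(A - λI) = λ^2 - 4λ + 3 = 0.
Eigenvalues λ = 3, 1.
For λ=3: (A-λI) row 1 is [-2, 0], so an eigenvector is (0, -1).
For λ=1: (A-λI) row 2 is [2, 2], so an eigenvector is (1, -1).
General solution: C_1e^(3t)(0,-1) + C_2e^(t)(1,-1).

x(t) = C_2e^(t), z(t) = -C_1e^(3t) - C_2e^(t)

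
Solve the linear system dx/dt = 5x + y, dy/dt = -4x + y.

Coefficient matrix A = [[5, 1], [-4, 1]].
Characteristic polynomial det(A - λI) = λ^2 - 6λ + 9 = 0.
Single eigenvalue λ = 3 with algebraic multiplicity 2.
Eigenvector v = (-1,2); generalized eigenvector w with (A-λI)w=v is (1,-3).
General solution: e^(3t)[K_1·v + K_2·(t·v + w)].

x(t) = -K_1e^(3t) - K_2te^(3t) + K_2e^(3t), y(t) = 2K_1e^(3t) + 2K_2te^(3t) - 3K_2e^(3t)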